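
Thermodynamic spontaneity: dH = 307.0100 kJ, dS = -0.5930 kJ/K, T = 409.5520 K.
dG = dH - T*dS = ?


T*dS = 409.5520 * -0.5930 = -242.8643 kJ
dG = 307.0100 + 242.8643 = 549.8743 kJ (non-spontaneous)

dG = 549.8743 kJ, non-spontaneous


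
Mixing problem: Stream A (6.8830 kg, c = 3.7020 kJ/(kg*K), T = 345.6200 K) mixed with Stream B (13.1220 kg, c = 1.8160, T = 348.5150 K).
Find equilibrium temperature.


num = 17111.6532
den = 49.3104
Tf = 347.0190 K

347.0190 K


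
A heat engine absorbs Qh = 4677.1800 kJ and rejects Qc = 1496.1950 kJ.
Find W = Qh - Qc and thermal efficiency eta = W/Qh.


W = 4677.1800 - 1496.1950 = 3180.9850 kJ
eta = 3180.9850 / 4677.1800 = 0.6801 = 68.0107%

W = 3180.9850 kJ, eta = 68.0107%


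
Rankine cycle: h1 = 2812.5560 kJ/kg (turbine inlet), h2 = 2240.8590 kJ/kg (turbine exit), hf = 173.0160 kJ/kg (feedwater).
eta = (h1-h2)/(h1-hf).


W = 571.6970 kJ/kg
Q_in = 2639.5400 kJ/kg
eta = 0.2166 = 21.6590%

eta = 21.6590%


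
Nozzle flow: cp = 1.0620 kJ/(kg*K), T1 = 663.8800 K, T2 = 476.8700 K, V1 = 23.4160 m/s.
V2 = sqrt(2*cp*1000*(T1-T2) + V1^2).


dT = 187.0100 K
2*cp*1000*dT = 397209.2400
V1^2 = 548.3091
V2 = sqrt(397757.5491) = 630.6802 m/s

630.6802 m/s


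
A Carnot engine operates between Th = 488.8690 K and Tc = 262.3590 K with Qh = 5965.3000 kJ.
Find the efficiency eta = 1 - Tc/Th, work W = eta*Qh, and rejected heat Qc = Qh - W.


eta = 1 - 262.3590/488.8690 = 0.4633
W = 0.4633 * 5965.3000 = 2763.9308 kJ
Qc = 5965.3000 - 2763.9308 = 3201.3692 kJ

eta = 46.3335%, W = 2763.9308 kJ, Qc = 3201.3692 kJ


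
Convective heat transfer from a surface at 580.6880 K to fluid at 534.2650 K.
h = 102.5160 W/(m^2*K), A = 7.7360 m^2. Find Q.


dT = 46.4230 K
Q = 102.5160 * 7.7360 * 46.4230 = 36816.3997 W

36816.3997 W


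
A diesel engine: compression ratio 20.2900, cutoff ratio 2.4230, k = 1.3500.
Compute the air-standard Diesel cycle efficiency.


r^(k-1) = 2.8678
rc^k = 3.3028
eta = 0.5820 = 58.2014%

58.2014%


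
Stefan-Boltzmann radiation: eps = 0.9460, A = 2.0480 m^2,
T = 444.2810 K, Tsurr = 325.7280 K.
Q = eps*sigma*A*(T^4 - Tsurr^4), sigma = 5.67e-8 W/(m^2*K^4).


T^4 = 3.8961e+10
Tsurr^4 = 1.1257e+10
Q = 0.9460 * 5.67e-8 * 2.0480 * 2.7704e+10 = 3043.3281 W

3043.3281 W


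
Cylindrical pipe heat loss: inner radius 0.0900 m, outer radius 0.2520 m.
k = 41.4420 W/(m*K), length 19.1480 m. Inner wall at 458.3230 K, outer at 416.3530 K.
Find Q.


dT = 41.9700 K
ln(ro/ri) = 1.0296
Q = 2*pi*41.4420*19.1480*41.9700 / 1.0296 = 203238.6206 W

203238.6206 W


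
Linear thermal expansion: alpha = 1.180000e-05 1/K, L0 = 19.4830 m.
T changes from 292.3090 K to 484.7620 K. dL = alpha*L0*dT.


dT = 192.4530 K
dL = 1.180000e-05 * 19.4830 * 192.4530 = 0.044245 m
L_final = 19.527245 m

dL = 0.044245 m


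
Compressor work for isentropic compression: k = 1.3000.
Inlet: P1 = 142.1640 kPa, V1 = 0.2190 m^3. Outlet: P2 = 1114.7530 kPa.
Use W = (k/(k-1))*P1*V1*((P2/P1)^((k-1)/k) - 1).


(k-1)/k = 0.2308
(P2/P1)^exp = 1.6084
W = 4.3333 * 142.1640 * 0.2190 * (1.6084 - 1) = 82.0832 kJ

82.0832 kJ


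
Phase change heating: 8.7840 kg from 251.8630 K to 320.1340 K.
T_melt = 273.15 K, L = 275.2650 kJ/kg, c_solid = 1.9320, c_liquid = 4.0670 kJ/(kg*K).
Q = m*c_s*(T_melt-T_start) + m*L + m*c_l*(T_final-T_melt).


Q1 (sensible, solid) = 8.7840 * 1.9320 * 21.2870 = 361.2550 kJ
Q2 (latent) = 8.7840 * 275.2650 = 2417.9278 kJ
Q3 (sensible, liquid) = 8.7840 * 4.0670 * 46.9840 = 1678.4812 kJ
Q_total = 4457.6640 kJ

4457.6640 kJ


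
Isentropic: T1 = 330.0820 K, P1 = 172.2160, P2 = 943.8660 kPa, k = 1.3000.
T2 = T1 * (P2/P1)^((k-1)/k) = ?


(k-1)/k = 0.2308
(P2/P1)^exp = 1.4808
T2 = 330.0820 * 1.4808 = 488.7904 K

488.7904 K


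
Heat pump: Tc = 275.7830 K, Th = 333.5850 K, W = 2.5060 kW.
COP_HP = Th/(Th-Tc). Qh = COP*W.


COP = 333.5850 / 57.8020 = 5.7712
Qh = 5.7712 * 2.5060 = 14.4625 kW

COP = 5.7712, Qh = 14.4625 kW


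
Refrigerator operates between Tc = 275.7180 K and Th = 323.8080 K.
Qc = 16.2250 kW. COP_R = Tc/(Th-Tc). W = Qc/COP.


COP = 275.7180 / 48.0900 = 5.7334
W = 16.2250 / 5.7334 = 2.8299 kW

COP = 5.7334, W = 2.8299 kW


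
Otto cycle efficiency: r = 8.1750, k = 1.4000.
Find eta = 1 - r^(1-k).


r^(k-1) = 2.3174
eta = 1 - 1/2.3174 = 0.5685 = 56.8476%

56.8476%


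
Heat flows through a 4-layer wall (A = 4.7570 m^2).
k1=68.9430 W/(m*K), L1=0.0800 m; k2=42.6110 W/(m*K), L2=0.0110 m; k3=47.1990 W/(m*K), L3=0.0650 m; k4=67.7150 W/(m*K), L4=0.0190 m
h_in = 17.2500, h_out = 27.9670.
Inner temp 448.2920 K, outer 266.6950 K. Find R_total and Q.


R_conv_in = 1/(17.2500*4.7570) = 0.0122
R_1 = 0.0800/(68.9430*4.7570) = 0.0002
R_2 = 0.0110/(42.6110*4.7570) = 5.4267e-05
R_3 = 0.0650/(47.1990*4.7570) = 0.0003
R_4 = 0.0190/(67.7150*4.7570) = 5.8984e-05
R_conv_out = 1/(27.9670*4.7570) = 0.0075
R_total = 0.0203 K/W
Q = 181.5970 / 0.0203 = 8923.8002 W

R_total = 0.0203 K/W, Q = 8923.8002 W


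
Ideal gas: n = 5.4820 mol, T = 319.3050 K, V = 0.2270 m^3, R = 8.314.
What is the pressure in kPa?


P = nRT/V = 5.4820 * 8.314 * 319.3050 / 0.2270
= 14553.0751 / 0.2270 = 64110.4630 Pa = 64.1105 kPa

64.1105 kPa


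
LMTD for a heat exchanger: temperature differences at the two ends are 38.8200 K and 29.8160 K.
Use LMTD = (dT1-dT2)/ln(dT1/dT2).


dT1/dT2 = 1.3020
ln(dT1/dT2) = 0.2639
LMTD = 9.0040 / 0.2639 = 34.1202 K

34.1202 K


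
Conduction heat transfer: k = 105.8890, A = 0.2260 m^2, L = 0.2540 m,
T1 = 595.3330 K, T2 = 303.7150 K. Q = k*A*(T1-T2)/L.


dT = 291.6180 K
Q = 105.8890 * 0.2260 * 291.6180 / 0.2540 = 27475.1389 W

27475.1389 W


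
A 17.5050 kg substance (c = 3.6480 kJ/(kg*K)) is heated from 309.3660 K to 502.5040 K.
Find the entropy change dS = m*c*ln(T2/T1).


T2/T1 = 1.6243
ln(T2/T1) = 0.4851
dS = 17.5050 * 3.6480 * 0.4851 = 30.9763 kJ/K

30.9763 kJ/K


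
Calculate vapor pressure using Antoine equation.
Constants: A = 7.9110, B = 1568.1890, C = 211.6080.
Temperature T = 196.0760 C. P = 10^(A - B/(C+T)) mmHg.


C+T = 407.6840
B/(C+T) = 3.8466
log10(P) = 7.9110 - 3.8466 = 4.0644
P = 10^4.0644 = 11598.9933 mmHg

11598.9933 mmHg


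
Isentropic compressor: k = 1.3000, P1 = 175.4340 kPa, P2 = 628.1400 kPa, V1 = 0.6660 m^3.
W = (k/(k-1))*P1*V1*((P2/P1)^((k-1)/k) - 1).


(k-1)/k = 0.2308
(P2/P1)^exp = 1.3422
W = 4.3333 * 175.4340 * 0.6660 * (1.3422 - 1) = 173.2813 kJ

173.2813 kJ


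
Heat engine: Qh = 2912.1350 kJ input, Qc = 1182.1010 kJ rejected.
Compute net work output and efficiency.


W = 2912.1350 - 1182.1010 = 1730.0340 kJ
eta = 1730.0340 / 2912.1350 = 0.5941 = 59.4078%

W = 1730.0340 kJ, eta = 59.4078%


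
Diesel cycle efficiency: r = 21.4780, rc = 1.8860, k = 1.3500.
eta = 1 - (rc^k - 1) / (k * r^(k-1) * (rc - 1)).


r^(k-1) = 2.9255
rc^k = 2.3549
eta = 0.6128 = 61.2780%

61.2780%


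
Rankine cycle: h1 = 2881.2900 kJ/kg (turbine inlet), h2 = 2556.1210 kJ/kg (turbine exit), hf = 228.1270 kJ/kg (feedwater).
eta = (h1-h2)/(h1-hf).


W = 325.1690 kJ/kg
Q_in = 2653.1630 kJ/kg
eta = 0.1226 = 12.2559%

eta = 12.2559%


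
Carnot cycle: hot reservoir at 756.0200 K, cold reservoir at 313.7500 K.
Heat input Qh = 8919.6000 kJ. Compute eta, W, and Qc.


eta = 1 - 313.7500/756.0200 = 0.5850
W = 0.5850 * 8919.6000 = 5217.9459 kJ
Qc = 8919.6000 - 5217.9459 = 3701.6541 kJ

eta = 58.4998%, W = 5217.9459 kJ, Qc = 3701.6541 kJ


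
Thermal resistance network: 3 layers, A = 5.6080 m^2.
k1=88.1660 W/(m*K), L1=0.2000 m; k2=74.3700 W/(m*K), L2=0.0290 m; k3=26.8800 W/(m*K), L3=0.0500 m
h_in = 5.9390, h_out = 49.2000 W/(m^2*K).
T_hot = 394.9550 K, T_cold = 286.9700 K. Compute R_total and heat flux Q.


R_conv_in = 1/(5.9390*5.6080) = 0.0300
R_1 = 0.2000/(88.1660*5.6080) = 0.0004
R_2 = 0.0290/(74.3700*5.6080) = 6.9533e-05
R_3 = 0.0500/(26.8800*5.6080) = 0.0003
R_conv_out = 1/(49.2000*5.6080) = 0.0036
R_total = 0.0345 K/W
Q = 107.9850 / 0.0345 = 3134.1109 W

R_total = 0.0345 K/W, Q = 3134.1109 W


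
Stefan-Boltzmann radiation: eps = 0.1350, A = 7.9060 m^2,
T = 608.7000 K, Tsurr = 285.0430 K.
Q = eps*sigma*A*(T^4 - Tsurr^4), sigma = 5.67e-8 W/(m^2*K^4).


T^4 = 1.3728e+11
Tsurr^4 = 6.6015e+09
Q = 0.1350 * 5.67e-8 * 7.9060 * 1.3068e+11 = 7908.3170 W

7908.3170 W


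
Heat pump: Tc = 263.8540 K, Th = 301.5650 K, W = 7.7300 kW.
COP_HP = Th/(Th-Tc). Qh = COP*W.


COP = 301.5650 / 37.7110 = 7.9967
Qh = 7.9967 * 7.7300 = 61.8148 kW

COP = 7.9967, Qh = 61.8148 kW


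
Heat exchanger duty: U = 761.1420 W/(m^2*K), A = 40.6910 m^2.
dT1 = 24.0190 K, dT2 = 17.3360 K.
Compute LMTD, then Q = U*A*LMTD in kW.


LMTD = 20.4962 K
Q = 761.1420 * 40.6910 * 20.4962 = 634801.7189 W = 634.8017 kW

634.8017 kW


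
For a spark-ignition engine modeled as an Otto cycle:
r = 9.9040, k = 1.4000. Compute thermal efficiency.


r^(k-1) = 2.5022
eta = 1 - 1/2.5022 = 0.6004 = 60.0354%

60.0354%


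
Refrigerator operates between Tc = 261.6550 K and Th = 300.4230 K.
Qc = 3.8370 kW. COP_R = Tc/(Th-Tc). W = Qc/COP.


COP = 261.6550 / 38.7680 = 6.7493
W = 3.8370 / 6.7493 = 0.5685 kW

COP = 6.7493, W = 0.5685 kW


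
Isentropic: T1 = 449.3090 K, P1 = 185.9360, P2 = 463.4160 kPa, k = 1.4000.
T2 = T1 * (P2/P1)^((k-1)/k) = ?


(k-1)/k = 0.2857
(P2/P1)^exp = 1.2981
T2 = 449.3090 * 1.2981 = 583.2591 K

583.2591 K


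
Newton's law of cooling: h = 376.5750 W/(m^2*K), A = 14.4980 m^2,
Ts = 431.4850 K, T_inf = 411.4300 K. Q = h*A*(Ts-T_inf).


dT = 20.0550 K
Q = 376.5750 * 14.4980 * 20.0550 = 109491.9641 W

109491.9641 W


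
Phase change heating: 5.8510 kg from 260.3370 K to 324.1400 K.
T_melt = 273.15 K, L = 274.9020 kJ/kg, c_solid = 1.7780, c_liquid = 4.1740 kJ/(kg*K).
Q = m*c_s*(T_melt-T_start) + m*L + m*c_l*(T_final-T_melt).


Q1 (sensible, solid) = 5.8510 * 1.7780 * 12.8130 = 133.2946 kJ
Q2 (latent) = 5.8510 * 274.9020 = 1608.4516 kJ
Q3 (sensible, liquid) = 5.8510 * 4.1740 * 50.9900 = 1245.2816 kJ
Q_total = 2987.0278 kJ

2987.0278 kJ


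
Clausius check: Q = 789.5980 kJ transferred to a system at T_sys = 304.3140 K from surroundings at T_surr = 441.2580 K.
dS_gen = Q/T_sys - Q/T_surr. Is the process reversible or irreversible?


dS_sys = 789.5980/304.3140 = 2.5947 kJ/K
dS_surr = -789.5980/441.2580 = -1.7894 kJ/K
dS_gen = 2.5947 - 1.7894 = 0.8053 kJ/K (irreversible)

dS_gen = 0.8053 kJ/K, irreversible


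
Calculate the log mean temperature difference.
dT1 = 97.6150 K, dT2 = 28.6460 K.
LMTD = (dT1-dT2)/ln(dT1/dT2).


dT1/dT2 = 3.4076
ln(dT1/dT2) = 1.2260
LMTD = 68.9690 / 1.2260 = 56.2545 K

56.2545 K


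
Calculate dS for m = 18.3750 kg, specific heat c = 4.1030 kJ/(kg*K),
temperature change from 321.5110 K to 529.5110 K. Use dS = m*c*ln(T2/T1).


T2/T1 = 1.6469
ln(T2/T1) = 0.4989
dS = 18.3750 * 4.1030 * 0.4989 = 37.6151 kJ/K

37.6151 kJ/K


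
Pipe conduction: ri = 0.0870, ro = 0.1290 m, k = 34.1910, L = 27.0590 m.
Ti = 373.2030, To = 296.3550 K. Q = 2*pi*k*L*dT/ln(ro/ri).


dT = 76.8480 K
ln(ro/ri) = 0.3939
Q = 2*pi*34.1910*27.0590*76.8480 / 0.3939 = 1134084.1410 W

1134084.1410 W


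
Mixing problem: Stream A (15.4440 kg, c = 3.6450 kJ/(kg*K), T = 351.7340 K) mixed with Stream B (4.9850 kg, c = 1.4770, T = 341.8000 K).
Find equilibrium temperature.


num = 22316.9161
den = 63.6562
Tf = 350.5850 K

350.5850 K


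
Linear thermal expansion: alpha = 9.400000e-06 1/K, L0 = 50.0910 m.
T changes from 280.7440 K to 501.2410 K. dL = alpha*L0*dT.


dT = 220.4970 K
dL = 9.400000e-06 * 50.0910 * 220.4970 = 0.103822 m
L_final = 50.194822 m

dL = 0.103822 m


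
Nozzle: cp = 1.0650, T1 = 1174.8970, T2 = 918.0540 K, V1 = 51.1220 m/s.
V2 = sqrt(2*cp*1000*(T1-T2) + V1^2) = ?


dT = 256.8430 K
2*cp*1000*dT = 547075.5900
V1^2 = 2613.4589
V2 = sqrt(549689.0489) = 741.4102 m/s

741.4102 m/s


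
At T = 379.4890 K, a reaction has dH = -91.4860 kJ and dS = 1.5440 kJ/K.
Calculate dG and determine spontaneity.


T*dS = 379.4890 * 1.5440 = 585.9310 kJ
dG = -91.4860 - 585.9310 = -677.4170 kJ (spontaneous)

dG = -677.4170 kJ, spontaneous


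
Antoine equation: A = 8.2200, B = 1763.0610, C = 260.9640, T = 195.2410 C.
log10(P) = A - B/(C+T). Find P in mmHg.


C+T = 456.2050
B/(C+T) = 3.8646
log10(P) = 8.2200 - 3.8646 = 4.3554
P = 10^4.3554 = 22666.0344 mmHg

22666.0344 mmHg


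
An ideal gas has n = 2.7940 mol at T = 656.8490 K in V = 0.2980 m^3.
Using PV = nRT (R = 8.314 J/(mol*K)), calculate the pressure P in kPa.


P = nRT/V = 2.7940 * 8.314 * 656.8490 / 0.2980
= 15258.1530 / 0.2980 = 51201.8557 Pa = 51.2019 kPa

51.2019 kPa


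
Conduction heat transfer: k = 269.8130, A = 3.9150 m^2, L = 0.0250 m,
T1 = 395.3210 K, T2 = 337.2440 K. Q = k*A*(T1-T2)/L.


dT = 58.0770 K
Q = 269.8130 * 3.9150 * 58.0770 / 0.0250 = 2453910.9755 W

2453910.9755 W


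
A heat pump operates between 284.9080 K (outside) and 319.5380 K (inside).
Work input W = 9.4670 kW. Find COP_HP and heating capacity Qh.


COP = 319.5380 / 34.6300 = 9.2272
Qh = 9.2272 * 9.4670 = 87.3539 kW

COP = 9.2272, Qh = 87.3539 kW


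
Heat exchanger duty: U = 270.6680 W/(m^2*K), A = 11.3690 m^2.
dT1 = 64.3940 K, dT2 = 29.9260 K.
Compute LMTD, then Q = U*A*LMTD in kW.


LMTD = 44.9802 K
Q = 270.6680 * 11.3690 * 44.9802 = 138414.1606 W = 138.4142 kW

138.4142 kW


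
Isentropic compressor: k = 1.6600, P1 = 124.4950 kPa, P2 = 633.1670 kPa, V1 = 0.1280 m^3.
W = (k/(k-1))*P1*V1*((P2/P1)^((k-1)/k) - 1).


(k-1)/k = 0.3976
(P2/P1)^exp = 1.9092
W = 2.5152 * 124.4950 * 0.1280 * (1.9092 - 1) = 36.4394 kJ

36.4394 kJ


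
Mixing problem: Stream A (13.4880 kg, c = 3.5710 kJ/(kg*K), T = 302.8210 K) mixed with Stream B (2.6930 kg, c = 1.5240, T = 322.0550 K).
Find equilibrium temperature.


num = 15907.3259
den = 52.2698
Tf = 304.3312 K

304.3312 K


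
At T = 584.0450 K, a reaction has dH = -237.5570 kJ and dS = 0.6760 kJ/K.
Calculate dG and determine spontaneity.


T*dS = 584.0450 * 0.6760 = 394.8144 kJ
dG = -237.5570 - 394.8144 = -632.3714 kJ (spontaneous)

dG = -632.3714 kJ, spontaneous


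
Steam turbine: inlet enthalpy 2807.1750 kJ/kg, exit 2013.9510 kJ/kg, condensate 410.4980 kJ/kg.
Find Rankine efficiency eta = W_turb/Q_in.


W = 793.2240 kJ/kg
Q_in = 2396.6770 kJ/kg
eta = 0.3310 = 33.0968%

eta = 33.0968%


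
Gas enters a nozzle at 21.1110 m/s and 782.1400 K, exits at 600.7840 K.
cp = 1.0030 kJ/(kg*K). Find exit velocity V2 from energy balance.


dT = 181.3560 K
2*cp*1000*dT = 363800.1360
V1^2 = 445.6743
V2 = sqrt(364245.8103) = 603.5278 m/s

603.5278 m/s


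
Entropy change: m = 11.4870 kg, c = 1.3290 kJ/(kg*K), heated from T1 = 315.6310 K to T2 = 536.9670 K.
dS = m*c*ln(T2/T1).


T2/T1 = 1.7012
ln(T2/T1) = 0.5314
dS = 11.4870 * 1.3290 * 0.5314 = 8.1119 kJ/K

8.1119 kJ/K


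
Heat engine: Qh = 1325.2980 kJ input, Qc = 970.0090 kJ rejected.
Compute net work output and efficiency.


W = 1325.2980 - 970.0090 = 355.2890 kJ
eta = 355.2890 / 1325.2980 = 0.2681 = 26.8082%

W = 355.2890 kJ, eta = 26.8082%


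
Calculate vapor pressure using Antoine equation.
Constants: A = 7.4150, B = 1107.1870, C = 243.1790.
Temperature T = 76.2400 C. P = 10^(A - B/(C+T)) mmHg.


C+T = 319.4190
B/(C+T) = 3.4663
log10(P) = 7.4150 - 3.4663 = 3.9487
P = 10^3.9487 = 8886.8369 mmHg

8886.8369 mmHg


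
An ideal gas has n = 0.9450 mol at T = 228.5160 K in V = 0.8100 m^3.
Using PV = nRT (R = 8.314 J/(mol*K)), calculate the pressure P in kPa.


P = nRT/V = 0.9450 * 8.314 * 228.5160 / 0.8100
= 1795.3885 / 0.8100 = 2216.5290 Pa = 2.2165 kPa

2.2165 kPa


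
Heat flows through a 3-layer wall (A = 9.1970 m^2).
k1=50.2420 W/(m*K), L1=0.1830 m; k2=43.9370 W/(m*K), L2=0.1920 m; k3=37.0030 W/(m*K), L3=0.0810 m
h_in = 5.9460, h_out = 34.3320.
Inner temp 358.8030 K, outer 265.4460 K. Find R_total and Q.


R_conv_in = 1/(5.9460*9.1970) = 0.0183
R_1 = 0.1830/(50.2420*9.1970) = 0.0004
R_2 = 0.1920/(43.9370*9.1970) = 0.0005
R_3 = 0.0810/(37.0030*9.1970) = 0.0002
R_conv_out = 1/(34.3320*9.1970) = 0.0032
R_total = 0.0226 K/W
Q = 93.3570 / 0.0226 = 4137.6745 W

R_total = 0.0226 K/W, Q = 4137.6745 W


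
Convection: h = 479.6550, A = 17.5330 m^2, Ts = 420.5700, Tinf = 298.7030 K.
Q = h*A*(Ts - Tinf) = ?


dT = 121.8670 K
Q = 479.6550 * 17.5330 * 121.8670 = 1024876.0138 W

1024876.0138 W


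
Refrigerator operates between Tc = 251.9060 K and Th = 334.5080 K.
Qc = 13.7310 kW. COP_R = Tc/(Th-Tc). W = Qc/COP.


COP = 251.9060 / 82.6020 = 3.0496
W = 13.7310 / 3.0496 = 4.5025 kW

COP = 3.0496, W = 4.5025 kW


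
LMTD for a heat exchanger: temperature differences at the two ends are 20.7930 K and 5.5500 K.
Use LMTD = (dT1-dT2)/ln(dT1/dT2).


dT1/dT2 = 3.7465
ln(dT1/dT2) = 1.3208
LMTD = 15.2430 / 1.3208 = 11.5406 K

11.5406 K


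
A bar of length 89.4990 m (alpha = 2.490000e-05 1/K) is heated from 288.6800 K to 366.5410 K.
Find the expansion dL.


dT = 77.8610 K
dL = 2.490000e-05 * 89.4990 * 77.8610 = 0.173515 m
L_final = 89.672515 m

dL = 0.173515 m


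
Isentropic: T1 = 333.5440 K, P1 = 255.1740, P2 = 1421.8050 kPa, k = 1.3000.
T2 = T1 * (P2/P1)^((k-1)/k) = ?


(k-1)/k = 0.2308
(P2/P1)^exp = 1.4865
T2 = 333.5440 * 1.4865 = 495.8015 K

495.8015 K


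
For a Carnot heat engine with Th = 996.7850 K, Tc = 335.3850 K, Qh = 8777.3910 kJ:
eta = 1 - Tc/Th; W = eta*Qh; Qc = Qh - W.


eta = 1 - 335.3850/996.7850 = 0.6635
W = 0.6635 * 8777.3910 = 5824.0909 kJ
Qc = 8777.3910 - 5824.0909 = 2953.3001 kJ

eta = 66.3533%, W = 5824.0909 kJ, Qc = 2953.3001 kJ


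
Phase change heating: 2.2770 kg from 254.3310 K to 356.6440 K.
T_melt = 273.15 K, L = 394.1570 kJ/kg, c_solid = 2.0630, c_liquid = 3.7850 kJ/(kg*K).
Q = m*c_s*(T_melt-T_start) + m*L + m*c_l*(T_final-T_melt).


Q1 (sensible, solid) = 2.2770 * 2.0630 * 18.8190 = 88.4013 kJ
Q2 (latent) = 2.2770 * 394.1570 = 897.4955 kJ
Q3 (sensible, liquid) = 2.2770 * 3.7850 * 83.4940 = 719.5884 kJ
Q_total = 1705.4853 kJ

1705.4853 kJ


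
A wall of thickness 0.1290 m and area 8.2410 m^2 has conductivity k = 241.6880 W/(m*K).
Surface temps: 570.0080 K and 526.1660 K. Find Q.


dT = 43.8420 K
Q = 241.6880 * 8.2410 * 43.8420 / 0.1290 = 676917.3560 W

676917.3560 W


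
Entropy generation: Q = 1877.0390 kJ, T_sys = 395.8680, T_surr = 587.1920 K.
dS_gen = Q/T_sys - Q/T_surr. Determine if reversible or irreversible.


dS_sys = 1877.0390/395.8680 = 4.7416 kJ/K
dS_surr = -1877.0390/587.1920 = -3.1966 kJ/K
dS_gen = 4.7416 - 3.1966 = 1.5449 kJ/K (irreversible)

dS_gen = 1.5449 kJ/K, irreversible


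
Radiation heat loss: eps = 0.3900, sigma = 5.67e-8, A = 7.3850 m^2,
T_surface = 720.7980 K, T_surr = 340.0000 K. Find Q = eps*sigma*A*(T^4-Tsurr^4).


T^4 = 2.6993e+11
Tsurr^4 = 1.3363e+10
Q = 0.3900 * 5.67e-8 * 7.3850 * 2.5657e+11 = 41898.8066 W

41898.8066 W


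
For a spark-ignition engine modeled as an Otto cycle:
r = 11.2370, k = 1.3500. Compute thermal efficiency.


r^(k-1) = 2.3320
eta = 1 - 1/2.3320 = 0.5712 = 57.1183%

57.1183%


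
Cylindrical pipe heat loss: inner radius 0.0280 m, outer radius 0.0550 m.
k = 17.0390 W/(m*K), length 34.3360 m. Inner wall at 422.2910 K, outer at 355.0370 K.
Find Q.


dT = 67.2540 K
ln(ro/ri) = 0.6751
Q = 2*pi*17.0390*34.3360*67.2540 / 0.6751 = 366188.9514 W

366188.9514 W


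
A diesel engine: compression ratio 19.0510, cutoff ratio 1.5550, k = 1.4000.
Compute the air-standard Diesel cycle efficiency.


r^(k-1) = 3.2506
rc^k = 1.8553
eta = 0.6614 = 66.1352%

66.1352%


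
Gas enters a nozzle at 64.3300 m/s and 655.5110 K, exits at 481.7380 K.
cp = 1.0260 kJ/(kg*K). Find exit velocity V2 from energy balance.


dT = 173.7730 K
2*cp*1000*dT = 356582.1960
V1^2 = 4138.3489
V2 = sqrt(360720.5449) = 600.6002 m/s

600.6002 m/s


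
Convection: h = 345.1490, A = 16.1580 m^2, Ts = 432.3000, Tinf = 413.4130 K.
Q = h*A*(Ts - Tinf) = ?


dT = 18.8870 K
Q = 345.1490 * 16.1580 * 18.8870 = 105331.2416 W

105331.2416 W


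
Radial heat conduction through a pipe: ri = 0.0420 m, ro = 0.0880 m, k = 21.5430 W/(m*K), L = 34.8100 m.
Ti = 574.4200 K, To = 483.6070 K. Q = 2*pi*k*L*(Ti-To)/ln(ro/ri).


dT = 90.8130 K
ln(ro/ri) = 0.7397
Q = 2*pi*21.5430*34.8100*90.8130 / 0.7397 = 578497.8343 W

578497.8343 W


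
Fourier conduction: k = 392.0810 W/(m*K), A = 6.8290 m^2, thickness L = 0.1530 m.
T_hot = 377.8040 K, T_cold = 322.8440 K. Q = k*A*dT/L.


dT = 54.9600 K
Q = 392.0810 * 6.8290 * 54.9600 / 0.1530 = 961807.5971 W

961807.5971 W


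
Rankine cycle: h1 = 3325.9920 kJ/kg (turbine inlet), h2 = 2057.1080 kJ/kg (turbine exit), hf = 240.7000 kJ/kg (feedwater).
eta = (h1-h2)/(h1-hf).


W = 1268.8840 kJ/kg
Q_in = 3085.2920 kJ/kg
eta = 0.4113 = 41.1269%

eta = 41.1269%


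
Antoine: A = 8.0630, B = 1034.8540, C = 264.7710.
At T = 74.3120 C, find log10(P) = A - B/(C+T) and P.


C+T = 339.0830
B/(C+T) = 3.0519
log10(P) = 8.0630 - 3.0519 = 5.0111
P = 10^5.0111 = 102584.2195 mmHg

102584.2195 mmHg


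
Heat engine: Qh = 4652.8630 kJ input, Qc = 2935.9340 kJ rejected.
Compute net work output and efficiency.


W = 4652.8630 - 2935.9340 = 1716.9290 kJ
eta = 1716.9290 / 4652.8630 = 0.3690 = 36.9005%

W = 1716.9290 kJ, eta = 36.9005%


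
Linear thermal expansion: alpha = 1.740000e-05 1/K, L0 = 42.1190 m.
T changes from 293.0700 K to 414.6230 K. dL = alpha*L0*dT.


dT = 121.5530 K
dL = 1.740000e-05 * 42.1190 * 121.5530 = 0.089083 m
L_final = 42.208083 m

dL = 0.089083 m


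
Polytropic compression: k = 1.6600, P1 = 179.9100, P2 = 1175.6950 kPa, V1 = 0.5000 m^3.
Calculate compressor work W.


(k-1)/k = 0.3976
(P2/P1)^exp = 2.1093
W = 2.5152 * 179.9100 * 0.5000 * (2.1093 - 1) = 250.9719 kJ

250.9719 kJ


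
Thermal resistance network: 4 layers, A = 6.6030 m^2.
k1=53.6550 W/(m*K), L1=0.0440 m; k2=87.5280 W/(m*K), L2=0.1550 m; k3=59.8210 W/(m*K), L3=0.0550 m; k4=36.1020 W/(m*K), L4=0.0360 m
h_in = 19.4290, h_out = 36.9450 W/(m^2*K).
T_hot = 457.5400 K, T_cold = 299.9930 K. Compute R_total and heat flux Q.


R_conv_in = 1/(19.4290*6.6030) = 0.0078
R_1 = 0.0440/(53.6550*6.6030) = 0.0001
R_2 = 0.1550/(87.5280*6.6030) = 0.0003
R_3 = 0.0550/(59.8210*6.6030) = 0.0001
R_4 = 0.0360/(36.1020*6.6030) = 0.0002
R_conv_out = 1/(36.9450*6.6030) = 0.0041
R_total = 0.0126 K/W
Q = 157.5470 / 0.0126 = 12526.8550 W

R_total = 0.0126 K/W, Q = 12526.8550 W


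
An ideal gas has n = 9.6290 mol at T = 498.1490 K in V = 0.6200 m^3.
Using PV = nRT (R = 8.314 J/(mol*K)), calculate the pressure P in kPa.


P = nRT/V = 9.6290 * 8.314 * 498.1490 / 0.6200
= 39879.5703 / 0.6200 = 64321.8875 Pa = 64.3219 kPa

64.3219 kPa


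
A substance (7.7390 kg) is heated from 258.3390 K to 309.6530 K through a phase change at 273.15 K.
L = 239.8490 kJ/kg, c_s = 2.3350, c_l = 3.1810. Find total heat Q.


Q1 (sensible, solid) = 7.7390 * 2.3350 * 14.8110 = 267.6431 kJ
Q2 (latent) = 7.7390 * 239.8490 = 1856.1914 kJ
Q3 (sensible, liquid) = 7.7390 * 3.1810 * 36.5030 = 898.6221 kJ
Q_total = 3022.4566 kJ

3022.4566 kJ


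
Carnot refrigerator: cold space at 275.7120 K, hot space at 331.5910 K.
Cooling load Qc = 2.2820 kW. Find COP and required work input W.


COP = 275.7120 / 55.8790 = 4.9341
W = 2.2820 / 4.9341 = 0.4625 kW

COP = 4.9341, W = 0.4625 kW


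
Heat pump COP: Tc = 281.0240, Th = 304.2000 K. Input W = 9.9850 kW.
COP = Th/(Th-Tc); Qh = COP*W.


COP = 304.2000 / 23.1760 = 13.1256
Qh = 13.1256 * 9.9850 = 131.0596 kW

COP = 13.1256, Qh = 131.0596 kW


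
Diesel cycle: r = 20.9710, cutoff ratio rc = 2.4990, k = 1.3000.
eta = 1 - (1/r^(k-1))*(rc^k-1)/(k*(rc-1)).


r^(k-1) = 2.4916
rc^k = 3.2892
eta = 0.5285 = 52.8522%

52.8522%


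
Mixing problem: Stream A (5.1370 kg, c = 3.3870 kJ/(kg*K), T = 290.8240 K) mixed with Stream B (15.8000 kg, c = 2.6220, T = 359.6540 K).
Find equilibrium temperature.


num = 19959.6544
den = 58.8266
Tf = 339.2963 K

339.2963 K


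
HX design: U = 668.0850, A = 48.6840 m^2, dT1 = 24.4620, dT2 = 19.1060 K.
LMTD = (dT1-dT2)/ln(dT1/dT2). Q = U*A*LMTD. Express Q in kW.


LMTD = 21.6738 K
Q = 668.0850 * 48.6840 * 21.6738 = 704941.9159 W = 704.9419 kW

704.9419 kW


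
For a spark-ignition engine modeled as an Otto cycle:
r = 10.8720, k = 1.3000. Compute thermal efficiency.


r^(k-1) = 2.0459
eta = 1 - 1/2.0459 = 0.5112 = 51.1227%

51.1227%


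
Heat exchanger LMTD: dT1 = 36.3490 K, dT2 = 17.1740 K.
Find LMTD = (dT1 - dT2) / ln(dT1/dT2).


dT1/dT2 = 2.1165
ln(dT1/dT2) = 0.7498
LMTD = 19.1750 / 0.7498 = 25.5745 K

25.5745 K


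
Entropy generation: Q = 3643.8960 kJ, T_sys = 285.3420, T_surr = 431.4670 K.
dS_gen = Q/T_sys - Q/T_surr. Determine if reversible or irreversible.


dS_sys = 3643.8960/285.3420 = 12.7703 kJ/K
dS_surr = -3643.8960/431.4670 = -8.4454 kJ/K
dS_gen = 12.7703 - 8.4454 = 4.3249 kJ/K (irreversible)

dS_gen = 4.3249 kJ/K, irreversible


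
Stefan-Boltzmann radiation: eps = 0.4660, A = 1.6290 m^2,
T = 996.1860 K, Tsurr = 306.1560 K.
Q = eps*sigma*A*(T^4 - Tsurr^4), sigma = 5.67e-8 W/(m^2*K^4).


T^4 = 9.8483e+11
Tsurr^4 = 8.7856e+09
Q = 0.4660 * 5.67e-8 * 1.6290 * 9.7605e+11 = 42010.7183 W

42010.7183 W


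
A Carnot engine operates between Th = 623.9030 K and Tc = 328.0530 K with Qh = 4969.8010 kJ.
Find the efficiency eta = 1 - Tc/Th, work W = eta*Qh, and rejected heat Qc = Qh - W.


eta = 1 - 328.0530/623.9030 = 0.4742
W = 0.4742 * 4969.8010 = 2356.6414 kJ
Qc = 4969.8010 - 2356.6414 = 2613.1596 kJ

eta = 47.4192%, W = 2356.6414 kJ, Qc = 2613.1596 kJ


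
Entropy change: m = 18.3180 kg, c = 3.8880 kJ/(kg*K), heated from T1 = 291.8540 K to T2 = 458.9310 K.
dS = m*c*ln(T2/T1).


T2/T1 = 1.5725
ln(T2/T1) = 0.4526
dS = 18.3180 * 3.8880 * 0.4526 = 32.2376 kJ/K

32.2376 kJ/K


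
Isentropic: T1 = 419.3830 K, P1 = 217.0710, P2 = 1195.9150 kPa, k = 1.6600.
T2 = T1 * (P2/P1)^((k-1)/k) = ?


(k-1)/k = 0.3976
(P2/P1)^exp = 1.9709
T2 = 419.3830 * 1.9709 = 826.5411 K

826.5411 K


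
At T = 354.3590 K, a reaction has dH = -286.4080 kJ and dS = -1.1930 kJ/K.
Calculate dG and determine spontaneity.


T*dS = 354.3590 * -1.1930 = -422.7503 kJ
dG = -286.4080 + 422.7503 = 136.3423 kJ (non-spontaneous)

dG = 136.3423 kJ, non-spontaneous


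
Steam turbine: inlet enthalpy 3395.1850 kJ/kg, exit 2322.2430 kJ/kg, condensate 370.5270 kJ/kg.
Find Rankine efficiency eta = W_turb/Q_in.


W = 1072.9420 kJ/kg
Q_in = 3024.6580 kJ/kg
eta = 0.3547 = 35.4732%

eta = 35.4732%


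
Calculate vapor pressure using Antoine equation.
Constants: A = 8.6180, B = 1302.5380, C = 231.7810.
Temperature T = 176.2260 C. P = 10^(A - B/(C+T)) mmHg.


C+T = 408.0070
B/(C+T) = 3.1924
log10(P) = 8.6180 - 3.1924 = 5.4256
P = 10^5.4256 = 266415.6140 mmHg

266415.6140 mmHg


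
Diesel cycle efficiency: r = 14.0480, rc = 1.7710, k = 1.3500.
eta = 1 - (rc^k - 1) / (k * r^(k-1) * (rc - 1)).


r^(k-1) = 2.5215
rc^k = 2.1632
eta = 0.5568 = 55.6802%

55.6802%


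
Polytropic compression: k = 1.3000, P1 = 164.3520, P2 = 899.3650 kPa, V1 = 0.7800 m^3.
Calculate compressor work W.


(k-1)/k = 0.2308
(P2/P1)^exp = 1.4803
W = 4.3333 * 164.3520 * 0.7800 * (1.4803 - 1) = 266.8021 kJ

266.8021 kJ


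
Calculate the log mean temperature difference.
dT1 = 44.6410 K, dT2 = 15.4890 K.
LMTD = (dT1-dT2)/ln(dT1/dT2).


dT1/dT2 = 2.8821
ln(dT1/dT2) = 1.0585
LMTD = 29.1520 / 1.0585 = 27.5403 K

27.5403 K


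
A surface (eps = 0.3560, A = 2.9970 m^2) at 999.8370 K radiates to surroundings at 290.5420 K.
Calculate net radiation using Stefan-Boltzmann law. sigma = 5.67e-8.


T^4 = 9.9935e+11
Tsurr^4 = 7.1258e+09
Q = 0.3560 * 5.67e-8 * 2.9970 * 9.9222e+11 = 60024.5336 W

60024.5336 W


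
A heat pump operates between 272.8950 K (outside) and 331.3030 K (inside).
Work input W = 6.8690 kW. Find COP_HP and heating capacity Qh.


COP = 331.3030 / 58.4080 = 5.6722
Qh = 5.6722 * 6.8690 = 38.9625 kW

COP = 5.6722, Qh = 38.9625 kW


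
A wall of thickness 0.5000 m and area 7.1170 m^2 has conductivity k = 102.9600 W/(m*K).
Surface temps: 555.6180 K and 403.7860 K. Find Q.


dT = 151.8320 K
Q = 102.9600 * 7.1170 * 151.8320 / 0.5000 = 222514.7518 W

222514.7518 W


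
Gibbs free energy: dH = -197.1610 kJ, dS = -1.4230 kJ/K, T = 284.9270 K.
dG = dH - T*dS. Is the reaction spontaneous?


T*dS = 284.9270 * -1.4230 = -405.4511 kJ
dG = -197.1610 + 405.4511 = 208.2901 kJ (non-spontaneous)

dG = 208.2901 kJ, non-spontaneous


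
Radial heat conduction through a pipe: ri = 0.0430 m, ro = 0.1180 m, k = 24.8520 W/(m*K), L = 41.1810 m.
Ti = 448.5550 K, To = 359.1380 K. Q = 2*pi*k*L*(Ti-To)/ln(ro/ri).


dT = 89.4170 K
ln(ro/ri) = 1.0095
Q = 2*pi*24.8520*41.1810*89.4170 / 1.0095 = 569584.9924 W

569584.9924 W


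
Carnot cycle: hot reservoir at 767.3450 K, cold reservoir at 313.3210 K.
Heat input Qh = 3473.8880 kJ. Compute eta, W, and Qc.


eta = 1 - 313.3210/767.3450 = 0.5917
W = 0.5917 * 3473.8880 = 2055.4360 kJ
Qc = 3473.8880 - 2055.4360 = 1418.4520 kJ

eta = 59.1682%, W = 2055.4360 kJ, Qc = 1418.4520 kJ


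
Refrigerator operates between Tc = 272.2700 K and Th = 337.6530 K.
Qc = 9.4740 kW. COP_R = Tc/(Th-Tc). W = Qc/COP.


COP = 272.2700 / 65.3830 = 4.1642
W = 9.4740 / 4.1642 = 2.2751 kW

COP = 4.1642, W = 2.2751 kW


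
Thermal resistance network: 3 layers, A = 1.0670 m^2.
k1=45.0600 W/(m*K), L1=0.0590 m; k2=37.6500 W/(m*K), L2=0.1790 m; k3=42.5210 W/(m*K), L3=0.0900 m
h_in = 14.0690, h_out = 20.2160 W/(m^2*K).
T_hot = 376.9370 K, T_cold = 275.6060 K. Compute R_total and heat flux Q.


R_conv_in = 1/(14.0690*1.0670) = 0.0666
R_1 = 0.0590/(45.0600*1.0670) = 0.0012
R_2 = 0.1790/(37.6500*1.0670) = 0.0045
R_3 = 0.0900/(42.5210*1.0670) = 0.0020
R_conv_out = 1/(20.2160*1.0670) = 0.0464
R_total = 0.1206 K/W
Q = 101.3310 / 0.1206 = 839.9360 W

R_total = 0.1206 K/W, Q = 839.9360 W


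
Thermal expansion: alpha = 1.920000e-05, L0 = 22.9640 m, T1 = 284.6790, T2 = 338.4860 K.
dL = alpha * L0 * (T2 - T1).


dT = 53.8070 K
dL = 1.920000e-05 * 22.9640 * 53.8070 = 0.023724 m
L_final = 22.987724 m

dL = 0.023724 m


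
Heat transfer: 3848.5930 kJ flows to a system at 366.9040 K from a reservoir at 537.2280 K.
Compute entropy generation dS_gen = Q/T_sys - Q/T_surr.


dS_sys = 3848.5930/366.9040 = 10.4894 kJ/K
dS_surr = -3848.5930/537.2280 = -7.1638 kJ/K
dS_gen = 10.4894 - 7.1638 = 3.3256 kJ/K (irreversible)

dS_gen = 3.3256 kJ/K, irreversible


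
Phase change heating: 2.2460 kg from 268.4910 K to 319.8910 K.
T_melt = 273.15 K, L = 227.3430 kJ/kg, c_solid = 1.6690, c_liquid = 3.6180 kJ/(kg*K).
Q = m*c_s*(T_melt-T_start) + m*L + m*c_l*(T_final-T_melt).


Q1 (sensible, solid) = 2.2460 * 1.6690 * 4.6590 = 17.4646 kJ
Q2 (latent) = 2.2460 * 227.3430 = 510.6124 kJ
Q3 (sensible, liquid) = 2.2460 * 3.6180 * 46.7410 = 379.8187 kJ
Q_total = 907.8957 kJ

907.8957 kJ


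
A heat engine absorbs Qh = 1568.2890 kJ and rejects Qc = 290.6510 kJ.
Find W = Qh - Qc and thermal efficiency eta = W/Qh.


W = 1568.2890 - 290.6510 = 1277.6380 kJ
eta = 1277.6380 / 1568.2890 = 0.8147 = 81.4670%

W = 1277.6380 kJ, eta = 81.4670%


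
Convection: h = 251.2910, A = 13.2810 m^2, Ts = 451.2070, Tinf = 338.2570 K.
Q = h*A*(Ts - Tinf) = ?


dT = 112.9500 K
Q = 251.2910 * 13.2810 * 112.9500 = 376958.8523 W

376958.8523 W


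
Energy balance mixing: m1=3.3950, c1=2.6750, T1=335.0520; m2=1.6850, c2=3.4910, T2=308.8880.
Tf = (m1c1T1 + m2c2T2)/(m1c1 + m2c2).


num = 4859.7993
den = 14.9640
Tf = 324.7669 K

324.7669 K


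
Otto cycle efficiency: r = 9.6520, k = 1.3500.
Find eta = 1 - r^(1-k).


r^(k-1) = 2.2111
eta = 1 - 1/2.2111 = 0.5477 = 54.7744%

54.7744%


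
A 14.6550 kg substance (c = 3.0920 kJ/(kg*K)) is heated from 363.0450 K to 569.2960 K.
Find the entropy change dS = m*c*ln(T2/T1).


T2/T1 = 1.5681
ln(T2/T1) = 0.4499
dS = 14.6550 * 3.0920 * 0.4499 = 20.3852 kJ/K

20.3852 kJ/K


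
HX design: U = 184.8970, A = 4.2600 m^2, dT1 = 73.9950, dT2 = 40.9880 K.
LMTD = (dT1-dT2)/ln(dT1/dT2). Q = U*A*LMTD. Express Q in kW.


LMTD = 55.8761 K
Q = 184.8970 * 4.2600 * 55.8761 = 44011.3994 W = 44.0114 kW

44.0114 kW


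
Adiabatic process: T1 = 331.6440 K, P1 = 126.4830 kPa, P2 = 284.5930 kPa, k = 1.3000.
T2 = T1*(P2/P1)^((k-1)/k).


(k-1)/k = 0.2308
(P2/P1)^exp = 1.2058
T2 = 331.6440 * 1.2058 = 399.8962 K

399.8962 K


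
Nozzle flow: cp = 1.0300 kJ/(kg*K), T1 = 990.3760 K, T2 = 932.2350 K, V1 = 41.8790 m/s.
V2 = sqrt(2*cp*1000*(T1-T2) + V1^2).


dT = 58.1410 K
2*cp*1000*dT = 119770.4600
V1^2 = 1753.8506
V2 = sqrt(121524.3106) = 348.6034 m/s

348.6034 m/s


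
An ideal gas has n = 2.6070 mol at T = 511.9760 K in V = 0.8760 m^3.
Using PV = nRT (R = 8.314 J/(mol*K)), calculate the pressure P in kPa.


P = nRT/V = 2.6070 * 8.314 * 511.9760 / 0.8760
= 11096.8740 / 0.8760 = 12667.6644 Pa = 12.6677 kPa

12.6677 kPa


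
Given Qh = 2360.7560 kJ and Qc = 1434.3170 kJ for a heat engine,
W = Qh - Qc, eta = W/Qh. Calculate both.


W = 2360.7560 - 1434.3170 = 926.4390 kJ
eta = 926.4390 / 2360.7560 = 0.3924 = 39.2433%

W = 926.4390 kJ, eta = 39.2433%


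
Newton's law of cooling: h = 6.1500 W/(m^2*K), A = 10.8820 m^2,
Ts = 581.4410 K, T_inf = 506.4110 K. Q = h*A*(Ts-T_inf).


dT = 75.0300 K
Q = 6.1500 * 10.8820 * 75.0300 = 5021.3302 W

5021.3302 W


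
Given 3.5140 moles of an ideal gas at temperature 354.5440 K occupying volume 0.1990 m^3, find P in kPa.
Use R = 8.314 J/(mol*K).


P = nRT/V = 3.5140 * 8.314 * 354.5440 / 0.1990
= 10358.1434 / 0.1990 = 52050.9717 Pa = 52.0510 kPa

52.0510 kPa


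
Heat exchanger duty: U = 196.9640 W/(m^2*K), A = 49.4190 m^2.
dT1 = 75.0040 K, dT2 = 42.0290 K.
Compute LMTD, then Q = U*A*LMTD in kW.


LMTD = 56.9338 K
Q = 196.9640 * 49.4190 * 56.9338 = 554180.0207 W = 554.1800 kW

554.1800 kW


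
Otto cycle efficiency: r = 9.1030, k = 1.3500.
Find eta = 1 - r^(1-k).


r^(k-1) = 2.1663
eta = 1 - 1/2.1663 = 0.5384 = 53.8379%

53.8379%


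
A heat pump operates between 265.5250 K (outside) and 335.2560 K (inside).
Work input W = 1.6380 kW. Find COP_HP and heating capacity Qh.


COP = 335.2560 / 69.7310 = 4.8078
Qh = 4.8078 * 1.6380 = 7.8753 kW

COP = 4.8078, Qh = 7.8753 kW


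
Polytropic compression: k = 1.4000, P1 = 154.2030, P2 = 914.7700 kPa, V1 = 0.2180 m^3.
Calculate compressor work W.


(k-1)/k = 0.2857
(P2/P1)^exp = 1.6631
W = 3.5000 * 154.2030 * 0.2180 * (1.6631 - 1) = 78.0189 kJ

78.0189 kJ


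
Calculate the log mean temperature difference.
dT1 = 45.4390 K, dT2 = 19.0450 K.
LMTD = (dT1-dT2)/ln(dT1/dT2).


dT1/dT2 = 2.3859
ln(dT1/dT2) = 0.8696
LMTD = 26.3940 / 0.8696 = 30.3531 K

30.3531 K


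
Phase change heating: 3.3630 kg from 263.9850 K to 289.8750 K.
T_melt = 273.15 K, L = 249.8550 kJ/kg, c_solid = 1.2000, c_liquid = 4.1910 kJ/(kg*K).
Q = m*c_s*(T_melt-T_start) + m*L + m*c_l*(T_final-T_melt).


Q1 (sensible, solid) = 3.3630 * 1.2000 * 9.1650 = 36.9863 kJ
Q2 (latent) = 3.3630 * 249.8550 = 840.2624 kJ
Q3 (sensible, liquid) = 3.3630 * 4.1910 * 16.7250 = 235.7277 kJ
Q_total = 1112.9764 kJ

1112.9764 kJ


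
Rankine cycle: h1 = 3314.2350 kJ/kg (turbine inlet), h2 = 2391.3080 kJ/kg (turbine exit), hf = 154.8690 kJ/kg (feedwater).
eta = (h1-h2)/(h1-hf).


W = 922.9270 kJ/kg
Q_in = 3159.3660 kJ/kg
eta = 0.2921 = 29.2124%

eta = 29.2124%


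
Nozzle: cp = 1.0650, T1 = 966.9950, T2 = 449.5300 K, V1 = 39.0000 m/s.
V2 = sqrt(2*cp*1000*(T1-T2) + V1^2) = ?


dT = 517.4650 K
2*cp*1000*dT = 1102200.4500
V1^2 = 1521.0000
V2 = sqrt(1103721.4500) = 1050.5815 m/s

1050.5815 m/s


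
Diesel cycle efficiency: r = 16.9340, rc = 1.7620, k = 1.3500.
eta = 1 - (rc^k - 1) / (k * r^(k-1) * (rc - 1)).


r^(k-1) = 2.6919
rc^k = 2.1484
eta = 0.5853 = 58.5308%

58.5308%


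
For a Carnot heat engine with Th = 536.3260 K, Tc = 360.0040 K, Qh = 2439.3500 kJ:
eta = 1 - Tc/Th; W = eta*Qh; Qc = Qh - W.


eta = 1 - 360.0040/536.3260 = 0.3288
W = 0.3288 * 2439.3500 = 801.9583 kJ
Qc = 2439.3500 - 801.9583 = 1637.3917 kJ

eta = 32.8759%, W = 801.9583 kJ, Qc = 1637.3917 kJ


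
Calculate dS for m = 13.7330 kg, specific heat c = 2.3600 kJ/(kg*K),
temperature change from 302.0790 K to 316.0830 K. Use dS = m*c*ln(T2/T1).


T2/T1 = 1.0464
ln(T2/T1) = 0.0453
dS = 13.7330 * 2.3600 * 0.0453 = 1.4687 kJ/K

1.4687 kJ/K


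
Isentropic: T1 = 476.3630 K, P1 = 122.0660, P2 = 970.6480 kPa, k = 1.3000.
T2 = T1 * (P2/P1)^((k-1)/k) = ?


(k-1)/k = 0.2308
(P2/P1)^exp = 1.6136
T2 = 476.3630 * 1.6136 = 768.6668 K

768.6668 K


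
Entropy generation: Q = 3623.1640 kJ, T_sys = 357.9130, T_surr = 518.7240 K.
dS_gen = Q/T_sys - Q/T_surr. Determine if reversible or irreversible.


dS_sys = 3623.1640/357.9130 = 10.1230 kJ/K
dS_surr = -3623.1640/518.7240 = -6.9848 kJ/K
dS_gen = 10.1230 - 6.9848 = 3.1383 kJ/K (irreversible)

dS_gen = 3.1383 kJ/K, irreversible


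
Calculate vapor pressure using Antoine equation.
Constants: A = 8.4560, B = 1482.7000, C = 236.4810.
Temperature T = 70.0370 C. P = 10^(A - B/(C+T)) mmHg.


C+T = 306.5180
B/(C+T) = 4.8372
log10(P) = 8.4560 - 4.8372 = 3.6188
P = 10^3.6188 = 4156.8436 mmHg

4156.8436 mmHg


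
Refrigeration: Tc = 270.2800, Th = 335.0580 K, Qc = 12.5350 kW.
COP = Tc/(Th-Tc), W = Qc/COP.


COP = 270.2800 / 64.7780 = 4.1724
W = 12.5350 / 4.1724 = 3.0043 kW

COP = 4.1724, W = 3.0043 kW


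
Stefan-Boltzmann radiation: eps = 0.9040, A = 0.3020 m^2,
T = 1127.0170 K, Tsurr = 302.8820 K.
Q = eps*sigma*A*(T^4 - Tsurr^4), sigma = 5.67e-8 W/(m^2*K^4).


T^4 = 1.6133e+12
Tsurr^4 = 8.4158e+09
Q = 0.9040 * 5.67e-8 * 0.3020 * 1.6049e+12 = 24843.2787 W

24843.2787 W


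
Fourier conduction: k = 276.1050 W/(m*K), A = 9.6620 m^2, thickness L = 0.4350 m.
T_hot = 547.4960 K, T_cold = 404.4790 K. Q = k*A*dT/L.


dT = 143.0170 K
Q = 276.1050 * 9.6620 * 143.0170 / 0.4350 = 877081.0167 W

877081.0167 W


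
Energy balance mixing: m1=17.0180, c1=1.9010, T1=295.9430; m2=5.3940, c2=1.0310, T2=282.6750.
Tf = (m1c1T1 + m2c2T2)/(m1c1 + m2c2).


num = 11146.1327
den = 37.9124
Tf = 293.9968 K

293.9968 K


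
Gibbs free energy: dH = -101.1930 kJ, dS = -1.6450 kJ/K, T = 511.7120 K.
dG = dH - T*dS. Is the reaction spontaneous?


T*dS = 511.7120 * -1.6450 = -841.7662 kJ
dG = -101.1930 + 841.7662 = 740.5732 kJ (non-spontaneous)

dG = 740.5732 kJ, non-spontaneous


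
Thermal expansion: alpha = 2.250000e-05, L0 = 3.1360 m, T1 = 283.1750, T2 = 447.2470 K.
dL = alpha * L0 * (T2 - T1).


dT = 164.0720 K
dL = 2.250000e-05 * 3.1360 * 164.0720 = 0.011577 m
L_final = 3.147577 m

dL = 0.011577 m


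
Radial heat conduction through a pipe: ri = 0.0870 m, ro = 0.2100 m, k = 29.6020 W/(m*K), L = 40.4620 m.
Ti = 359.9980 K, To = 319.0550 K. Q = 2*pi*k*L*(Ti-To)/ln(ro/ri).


dT = 40.9430 K
ln(ro/ri) = 0.8812
Q = 2*pi*29.6020*40.4620*40.9430 / 0.8812 = 349666.2622 W

349666.2622 W


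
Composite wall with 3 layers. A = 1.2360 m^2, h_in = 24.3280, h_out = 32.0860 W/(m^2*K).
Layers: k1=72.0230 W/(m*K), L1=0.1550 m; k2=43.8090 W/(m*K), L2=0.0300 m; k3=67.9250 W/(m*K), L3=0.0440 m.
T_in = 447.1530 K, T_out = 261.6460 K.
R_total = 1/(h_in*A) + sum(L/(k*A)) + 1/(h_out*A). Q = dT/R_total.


R_conv_in = 1/(24.3280*1.2360) = 0.0333
R_1 = 0.1550/(72.0230*1.2360) = 0.0017
R_2 = 0.0300/(43.8090*1.2360) = 0.0006
R_3 = 0.0440/(67.9250*1.2360) = 0.0005
R_conv_out = 1/(32.0860*1.2360) = 0.0252
R_total = 0.0613 K/W
Q = 185.5070 / 0.0613 = 3026.6550 W

R_total = 0.0613 K/W, Q = 3026.6550 W


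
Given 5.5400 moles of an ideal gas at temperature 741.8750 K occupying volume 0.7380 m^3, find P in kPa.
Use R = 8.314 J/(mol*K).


P = nRT/V = 5.5400 * 8.314 * 741.8750 / 0.7380
= 34170.4361 / 0.7380 = 46301.4039 Pa = 46.3014 kPa

46.3014 kPa


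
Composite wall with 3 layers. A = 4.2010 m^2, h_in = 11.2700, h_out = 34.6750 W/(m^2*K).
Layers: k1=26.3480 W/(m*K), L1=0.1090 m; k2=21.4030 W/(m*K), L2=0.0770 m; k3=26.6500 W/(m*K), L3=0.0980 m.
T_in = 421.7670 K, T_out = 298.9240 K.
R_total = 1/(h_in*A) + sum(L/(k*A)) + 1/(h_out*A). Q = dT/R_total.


R_conv_in = 1/(11.2700*4.2010) = 0.0211
R_1 = 0.1090/(26.3480*4.2010) = 0.0010
R_2 = 0.0770/(21.4030*4.2010) = 0.0009
R_3 = 0.0980/(26.6500*4.2010) = 0.0009
R_conv_out = 1/(34.6750*4.2010) = 0.0069
R_total = 0.0307 K/W
Q = 122.8430 / 0.0307 = 4001.0430 W

R_total = 0.0307 K/W, Q = 4001.0430 W
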